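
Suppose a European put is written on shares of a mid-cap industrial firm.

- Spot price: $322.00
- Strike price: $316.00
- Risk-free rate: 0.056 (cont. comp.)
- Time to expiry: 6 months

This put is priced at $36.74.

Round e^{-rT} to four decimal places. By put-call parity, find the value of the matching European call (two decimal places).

exp(−rT) = exp(−0.056·0.5) = 0.9724
Put-call parity: C − P = S − K·e^(−rT) = 322 − 316·0.9724 = 322 − 307.2784 = 14.7216
C = P + (C − P) = 36.74 + (14.7216) = 51.4616

$51.46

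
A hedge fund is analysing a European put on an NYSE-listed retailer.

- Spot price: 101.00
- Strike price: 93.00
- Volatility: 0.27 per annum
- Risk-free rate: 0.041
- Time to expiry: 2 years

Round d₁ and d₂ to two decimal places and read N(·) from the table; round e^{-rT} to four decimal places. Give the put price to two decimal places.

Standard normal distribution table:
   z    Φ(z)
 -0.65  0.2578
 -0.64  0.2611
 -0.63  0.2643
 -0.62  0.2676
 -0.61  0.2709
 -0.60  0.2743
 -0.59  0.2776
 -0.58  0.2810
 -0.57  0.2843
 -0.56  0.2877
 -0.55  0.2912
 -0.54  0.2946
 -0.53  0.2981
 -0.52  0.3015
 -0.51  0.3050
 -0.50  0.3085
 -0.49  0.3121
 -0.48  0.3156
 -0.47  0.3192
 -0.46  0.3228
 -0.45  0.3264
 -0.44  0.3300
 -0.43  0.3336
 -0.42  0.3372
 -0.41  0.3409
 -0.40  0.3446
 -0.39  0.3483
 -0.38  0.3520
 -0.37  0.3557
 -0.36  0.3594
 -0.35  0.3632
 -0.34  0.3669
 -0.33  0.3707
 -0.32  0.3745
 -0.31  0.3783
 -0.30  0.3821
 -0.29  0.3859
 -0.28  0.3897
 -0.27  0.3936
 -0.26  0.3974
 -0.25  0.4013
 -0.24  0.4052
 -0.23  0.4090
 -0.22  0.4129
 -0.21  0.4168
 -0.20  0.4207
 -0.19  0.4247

σ√T = 0.27·√2 = 0.3818
d₁ = [ln(101/93) + (0.041 + ½·0.27²)·2] / (σ√T) = (0.0825 + 0.1549) / 0.3818 = 0.6218 → 0.62
d₂ = 0.6218 − 0.3818 = 0.2399 → 0.24
e^(−rT) = e^(−0.041·2) = 0.9213
P = 93·0.9213·N(-0.24) − 101·N(-0.62) = 93·0.9213·0.4052 − 101·0.2676 = 34.7179 − 27.0276 = 7.6903

7.69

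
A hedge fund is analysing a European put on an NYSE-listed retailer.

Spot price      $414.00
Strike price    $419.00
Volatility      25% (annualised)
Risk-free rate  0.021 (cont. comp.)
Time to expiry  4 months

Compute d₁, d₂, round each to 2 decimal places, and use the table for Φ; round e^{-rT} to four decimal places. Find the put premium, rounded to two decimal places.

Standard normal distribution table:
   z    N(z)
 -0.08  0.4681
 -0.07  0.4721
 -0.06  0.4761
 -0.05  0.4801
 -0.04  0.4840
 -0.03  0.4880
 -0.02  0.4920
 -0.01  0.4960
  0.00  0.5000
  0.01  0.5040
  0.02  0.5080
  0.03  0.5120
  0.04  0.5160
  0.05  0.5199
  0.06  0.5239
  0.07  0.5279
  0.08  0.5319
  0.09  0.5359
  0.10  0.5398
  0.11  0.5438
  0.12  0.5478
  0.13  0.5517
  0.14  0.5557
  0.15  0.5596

$25.88

T = 0.3333;  σ√T = 0.1443
d₁ = [ln(414/419) + (0.021 + 0.25²/2)·0.3333] / 0.1443 = [-0.0120 + 0.0174] / 0.1443 = 0.0375 which rounds to 0.04
d₂ = d₁ − σ√T = 0.0375 − 0.1443 = -0.1068 which rounds to -0.11
exp(−rT) = exp(−0.021·0.3333) = 0.9930
N(−d₂) = N(0.11) = 0.5438;  N(−d₁) = N(-0.04) = 0.4840
P = 419·0.9930·0.5438 − 414·0.4840 = 226.2572 − 200.3760 = 25.8812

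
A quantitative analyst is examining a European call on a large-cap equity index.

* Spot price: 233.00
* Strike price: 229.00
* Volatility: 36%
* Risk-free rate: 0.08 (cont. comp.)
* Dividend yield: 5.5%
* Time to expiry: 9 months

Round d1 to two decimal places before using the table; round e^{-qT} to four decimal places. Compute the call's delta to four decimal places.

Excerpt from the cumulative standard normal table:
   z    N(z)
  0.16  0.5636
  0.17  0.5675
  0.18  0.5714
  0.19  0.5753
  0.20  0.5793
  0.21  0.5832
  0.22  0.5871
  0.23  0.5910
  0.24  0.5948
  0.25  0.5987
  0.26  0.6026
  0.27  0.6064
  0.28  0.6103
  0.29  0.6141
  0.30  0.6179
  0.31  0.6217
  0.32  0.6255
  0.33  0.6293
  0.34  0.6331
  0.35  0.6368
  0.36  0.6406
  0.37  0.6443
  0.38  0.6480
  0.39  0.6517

T = 0.75;  σ√T = 0.3118
d₁ = [ln(233/229) + (0.08 − 0.055 + 0.36²/2)·0.75] / 0.3118 = [0.0173 + 0.0673] / 0.3118 = 0.2716 ≈ 0.27
N(d₁) = N(0.27) = 0.6064
Δ_call = e^(−qT)·N(d₁) = 0.9596·0.6064 = 0.5819

0.5819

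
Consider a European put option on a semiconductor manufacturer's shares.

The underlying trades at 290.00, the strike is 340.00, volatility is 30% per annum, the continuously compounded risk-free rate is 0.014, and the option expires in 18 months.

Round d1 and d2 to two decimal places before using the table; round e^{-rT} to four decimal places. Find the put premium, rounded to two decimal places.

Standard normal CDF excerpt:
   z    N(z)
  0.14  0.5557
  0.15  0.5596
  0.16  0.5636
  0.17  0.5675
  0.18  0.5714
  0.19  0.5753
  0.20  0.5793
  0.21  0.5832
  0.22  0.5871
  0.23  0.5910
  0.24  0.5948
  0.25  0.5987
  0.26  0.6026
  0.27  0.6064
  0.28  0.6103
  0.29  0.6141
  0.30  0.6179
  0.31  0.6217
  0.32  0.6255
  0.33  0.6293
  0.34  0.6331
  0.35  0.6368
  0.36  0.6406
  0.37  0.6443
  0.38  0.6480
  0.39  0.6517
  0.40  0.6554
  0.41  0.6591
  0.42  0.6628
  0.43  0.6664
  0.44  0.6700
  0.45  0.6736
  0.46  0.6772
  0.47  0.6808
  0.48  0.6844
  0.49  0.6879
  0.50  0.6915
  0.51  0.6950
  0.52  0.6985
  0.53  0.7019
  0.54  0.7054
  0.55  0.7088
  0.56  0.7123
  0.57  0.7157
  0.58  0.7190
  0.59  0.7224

70.31

σ√T = 0.3 × 1.2247 = 0.3674
d₁ = [ln(290/340) + (0.014 + 0.3²/2)·1.5] / 0.3674 = [-0.1591 + 0.0885] / 0.3674 = -0.1921 ≈ -0.19
d₂ = d₁ − σ√T = -0.1921 − 0.3674 = -0.5595 ≈ -0.56
e^(−rT) = e^(−0.014·1.5) = 0.9792
P = 340·0.9792·N(0.56) − 290·N(0.19) = 340·0.9792·0.7123 − 290·0.5753 = 237.1446 − 166.8370 = 70.3076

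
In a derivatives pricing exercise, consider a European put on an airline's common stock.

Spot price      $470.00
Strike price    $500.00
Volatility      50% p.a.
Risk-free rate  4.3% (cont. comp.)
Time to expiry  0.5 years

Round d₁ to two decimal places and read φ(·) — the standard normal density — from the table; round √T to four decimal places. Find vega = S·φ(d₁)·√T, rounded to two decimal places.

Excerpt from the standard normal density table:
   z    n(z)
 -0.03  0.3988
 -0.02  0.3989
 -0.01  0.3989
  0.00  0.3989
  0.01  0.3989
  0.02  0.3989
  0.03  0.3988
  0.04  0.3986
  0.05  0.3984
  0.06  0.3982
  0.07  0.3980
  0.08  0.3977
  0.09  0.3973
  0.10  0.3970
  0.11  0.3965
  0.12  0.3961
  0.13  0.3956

σ√T = 0.5 × 0.7071 = 0.3536
d₁ = [ln(470/500) + (0.043 + 0.5²/2)·0.5] / 0.3536 = [-0.0619 + 0.0840] / 0.3536 = 0.0626 ⇒ 0.06
√T = √0.5 = 0.7071
φ(d₁) = φ(0.06) = 0.3982
vega = S·φ(d₁)·√T = 470·0.3982·0.7071 = 132.3366

132.34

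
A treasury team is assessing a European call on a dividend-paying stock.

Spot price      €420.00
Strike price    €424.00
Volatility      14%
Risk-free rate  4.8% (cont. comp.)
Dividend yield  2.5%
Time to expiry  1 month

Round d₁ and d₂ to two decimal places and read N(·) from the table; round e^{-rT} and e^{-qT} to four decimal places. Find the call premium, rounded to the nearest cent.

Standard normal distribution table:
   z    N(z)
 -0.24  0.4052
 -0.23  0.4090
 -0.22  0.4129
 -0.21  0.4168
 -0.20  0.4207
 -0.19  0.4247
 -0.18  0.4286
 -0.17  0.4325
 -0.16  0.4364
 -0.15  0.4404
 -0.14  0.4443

€5.25

σ√T = 0.14·√0.08333 = 0.0404
d₁ = [ln(420/424) + (0.048 − 0.025 + 0.14²/2)·0.08333] / 0.0404 = [-0.0095 + 0.0027] / 0.0404 = -0.1669 which rounds to -0.17
d₂ = d₁ − σ√T = -0.1669 − 0.0404 = -0.2073 which rounds to -0.21
e^(−qT) = e^(−0.025·0.08333) = 0.9979;  e^(−rT) = e^(−0.048·0.08333) = 0.9960
C = 420·0.9979·N(-0.17) − 424·0.9960·N(-0.21) = 420·0.9979·0.4325 − 424·0.9960·0.4168 = 181.2685 − 176.0163 = 5.2522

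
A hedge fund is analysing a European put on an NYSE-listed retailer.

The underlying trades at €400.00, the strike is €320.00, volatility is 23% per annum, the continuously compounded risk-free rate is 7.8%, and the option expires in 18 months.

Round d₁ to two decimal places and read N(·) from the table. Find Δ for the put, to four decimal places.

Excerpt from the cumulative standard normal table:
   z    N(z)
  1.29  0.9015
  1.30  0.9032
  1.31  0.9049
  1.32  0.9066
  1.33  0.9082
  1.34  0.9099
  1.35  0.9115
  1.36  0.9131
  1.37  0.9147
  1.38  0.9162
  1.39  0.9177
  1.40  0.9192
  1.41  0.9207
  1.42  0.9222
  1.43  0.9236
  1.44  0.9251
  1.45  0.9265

-0.0885

σ√T = 0.23 × 1.2247 = 0.2817
ln(S/K) + (r + σ²/2)T = ln(400/320) + (0.078 + 0.23²/2)·1.5 = 0.2231 + 0.1567 = 0.3798
d₁ = 0.3798 / 0.2817 = 1.3484 → 1.35
N(d₁) = N(1.35) = 0.9115
Δ_put = N(d₁) − 1 = 0.9115 − 1 = -0.0885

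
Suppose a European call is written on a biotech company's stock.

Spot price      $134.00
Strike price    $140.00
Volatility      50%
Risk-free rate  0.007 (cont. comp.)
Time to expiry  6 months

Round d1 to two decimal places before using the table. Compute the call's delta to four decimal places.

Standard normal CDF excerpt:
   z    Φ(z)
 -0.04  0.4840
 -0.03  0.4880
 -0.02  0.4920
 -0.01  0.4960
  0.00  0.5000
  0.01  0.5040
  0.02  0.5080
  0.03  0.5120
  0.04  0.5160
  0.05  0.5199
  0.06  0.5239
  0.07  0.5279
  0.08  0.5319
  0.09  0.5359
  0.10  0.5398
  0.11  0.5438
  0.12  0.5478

0.5239

T = 0.5;  σ√T = 0.3536
d₁ = [ln(134/140) + (0.007 + 0.5²/2)·0.5] / 0.3536 = [-0.0438 + 0.0660] / 0.3536 = 0.0628 → 0.06
N(d₁) = N(0.06) = 0.5239
Δ_call = N(d₁) = 0.5239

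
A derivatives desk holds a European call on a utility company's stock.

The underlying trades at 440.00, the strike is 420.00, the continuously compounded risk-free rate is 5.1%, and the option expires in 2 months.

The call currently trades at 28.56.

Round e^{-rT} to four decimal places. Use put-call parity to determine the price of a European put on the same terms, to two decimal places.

exp(−rT) = exp(−0.051·0.1667) = 0.9915
Put-call parity: C − P = S − K·e^(−rT) = 440 − 420·0.9915 = 440 − 416.4300 = 23.5700
P = C − (C − P) = 28.56 − (23.5700) = 4.9900

4.99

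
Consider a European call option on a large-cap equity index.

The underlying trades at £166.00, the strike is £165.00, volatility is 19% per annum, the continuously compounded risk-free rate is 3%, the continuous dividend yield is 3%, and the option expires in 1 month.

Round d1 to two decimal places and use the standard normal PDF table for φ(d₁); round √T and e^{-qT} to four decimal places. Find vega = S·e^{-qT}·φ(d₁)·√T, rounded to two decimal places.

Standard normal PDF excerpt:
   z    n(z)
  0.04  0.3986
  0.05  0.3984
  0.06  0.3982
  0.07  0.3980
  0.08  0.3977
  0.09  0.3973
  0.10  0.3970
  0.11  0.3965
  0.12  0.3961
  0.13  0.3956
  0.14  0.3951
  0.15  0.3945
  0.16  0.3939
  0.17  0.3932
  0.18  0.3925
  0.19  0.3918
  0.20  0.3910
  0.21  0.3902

T = 0.08333;  σ√T = 0.0548
d₁ = [ln(166/165) + (0.03 − 0.03 + 0.19²/2)·0.08333] / 0.0548 = [0.0060 + 0.0015] / 0.0548 = 0.1376 ⇒ 0.14
√T = √0.08333 = 0.2887
φ(d₁) = φ(0.14) = 0.3951
exp(−qT) = exp(−0.03·0.08333) = 0.9975
vega = S·exp(−qT)·φ(d₁)·√T = 166·0.9975·0.3951·0.2887 = 18.8875
(The put has the same vega.)

18.89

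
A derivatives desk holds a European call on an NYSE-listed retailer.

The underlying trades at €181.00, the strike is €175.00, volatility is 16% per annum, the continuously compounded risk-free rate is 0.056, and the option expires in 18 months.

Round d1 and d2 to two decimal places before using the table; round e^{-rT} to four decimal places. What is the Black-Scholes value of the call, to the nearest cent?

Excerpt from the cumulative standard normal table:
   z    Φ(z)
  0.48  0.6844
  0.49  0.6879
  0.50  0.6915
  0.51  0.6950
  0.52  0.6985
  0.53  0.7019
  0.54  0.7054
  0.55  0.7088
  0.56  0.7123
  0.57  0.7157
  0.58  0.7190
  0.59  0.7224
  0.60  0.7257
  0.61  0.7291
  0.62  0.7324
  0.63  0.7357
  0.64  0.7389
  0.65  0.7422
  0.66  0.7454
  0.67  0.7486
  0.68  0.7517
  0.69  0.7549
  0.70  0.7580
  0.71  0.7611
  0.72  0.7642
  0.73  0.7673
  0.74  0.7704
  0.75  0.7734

T = 1.5;  σ√T = 0.1960
d₁ = [ln(181/175) + (0.056 + 0.16²/2)·1.5] / 0.1960 = [0.0337 + 0.1032] / 0.1960 = 0.6987 ≈ 0.70
d₂ = d₁ − σ√T = 0.6987 − 0.1960 = 0.5027 ≈ 0.50
e^(−rT) = e^(−0.056·1.5) = 0.9194
N(d₁) = N(0.70) = 0.7580;  N(d₂) = N(0.50) = 0.6915
C = 181·0.7580 − 175·0.9194·0.6915 = 137.1980 − 111.2589 = 25.9391

€25.94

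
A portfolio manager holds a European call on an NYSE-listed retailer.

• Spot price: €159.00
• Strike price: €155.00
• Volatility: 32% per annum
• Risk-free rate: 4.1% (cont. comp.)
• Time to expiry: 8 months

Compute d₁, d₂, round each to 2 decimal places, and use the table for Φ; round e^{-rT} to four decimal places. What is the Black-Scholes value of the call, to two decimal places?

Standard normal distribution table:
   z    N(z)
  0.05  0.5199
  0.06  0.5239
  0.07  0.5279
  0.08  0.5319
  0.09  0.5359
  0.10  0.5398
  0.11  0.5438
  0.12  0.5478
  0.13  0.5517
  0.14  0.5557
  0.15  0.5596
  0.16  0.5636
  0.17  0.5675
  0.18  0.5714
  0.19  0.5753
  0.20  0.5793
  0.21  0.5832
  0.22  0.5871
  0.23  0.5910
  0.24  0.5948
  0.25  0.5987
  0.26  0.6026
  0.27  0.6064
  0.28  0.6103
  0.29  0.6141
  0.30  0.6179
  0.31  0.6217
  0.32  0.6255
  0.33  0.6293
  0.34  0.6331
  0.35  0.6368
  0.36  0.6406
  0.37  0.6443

σ√T = 0.32 × 0.8165 = 0.2613
ln(S/K) + (r + σ²/2)T = ln(159/155) + (0.041 + 0.32²/2)·0.6667 = 0.0255 + 0.0615 = 0.0869
d₁ = 0.0869 / 0.2613 = 0.3328 ≈ 0.33
d₂ = d₁ − σ√T = 0.3328 − 0.2613 = 0.0715 ≈ 0.07
e^(−rT) = e^(−0.041·0.6667) = 0.9730
C = 159·N(0.33) − 155·0.9730·N(0.07) = 159·0.6293 − 155·0.9730·0.5279 = 100.0587 − 79.6152 = 20.4435

€20.44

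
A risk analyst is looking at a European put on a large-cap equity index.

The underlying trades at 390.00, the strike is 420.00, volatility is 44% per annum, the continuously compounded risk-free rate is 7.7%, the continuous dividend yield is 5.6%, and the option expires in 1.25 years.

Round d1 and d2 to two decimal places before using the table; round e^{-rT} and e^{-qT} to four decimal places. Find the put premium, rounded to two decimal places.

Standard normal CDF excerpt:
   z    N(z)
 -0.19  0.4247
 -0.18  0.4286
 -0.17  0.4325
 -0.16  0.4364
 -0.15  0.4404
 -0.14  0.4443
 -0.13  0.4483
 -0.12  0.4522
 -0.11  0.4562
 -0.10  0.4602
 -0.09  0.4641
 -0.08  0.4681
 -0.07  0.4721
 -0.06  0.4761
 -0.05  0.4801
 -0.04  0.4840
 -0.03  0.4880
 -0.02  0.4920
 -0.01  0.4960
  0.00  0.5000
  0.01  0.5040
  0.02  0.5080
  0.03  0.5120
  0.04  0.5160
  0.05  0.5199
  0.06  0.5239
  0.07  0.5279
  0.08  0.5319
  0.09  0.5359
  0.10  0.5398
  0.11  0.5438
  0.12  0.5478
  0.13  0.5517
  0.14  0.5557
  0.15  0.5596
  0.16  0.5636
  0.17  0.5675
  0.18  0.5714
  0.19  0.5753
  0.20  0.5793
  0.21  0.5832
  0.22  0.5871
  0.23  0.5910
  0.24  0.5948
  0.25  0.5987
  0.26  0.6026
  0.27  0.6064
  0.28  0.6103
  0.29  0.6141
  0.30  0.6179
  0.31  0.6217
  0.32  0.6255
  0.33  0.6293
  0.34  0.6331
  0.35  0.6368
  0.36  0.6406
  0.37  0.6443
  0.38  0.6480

81.35

T = 1.25;  σ√T = 0.4919
d₁ = [ln(390/420) + (0.077 − 0.056 + 0.44²/2)·1.25] / 0.4919 = [-0.0741 + 0.1472] / 0.4919 = 0.1487 ⇒ 0.15
d₂ = d₁ − σ√T = 0.1487 − 0.4919 = -0.3433 ⇒ -0.34
exp(−qT) = exp(−0.056·1.25) = 0.9324;  exp(−rT) = exp(−0.077·1.25) = 0.9082
N(−d₂) = N(0.34) = 0.6331;  N(−d₁) = N(-0.15) = 0.4404
P = 420·0.9082·0.6331 − 390·0.9324·0.4404 = 241.4922 − 160.1453 = 81.3469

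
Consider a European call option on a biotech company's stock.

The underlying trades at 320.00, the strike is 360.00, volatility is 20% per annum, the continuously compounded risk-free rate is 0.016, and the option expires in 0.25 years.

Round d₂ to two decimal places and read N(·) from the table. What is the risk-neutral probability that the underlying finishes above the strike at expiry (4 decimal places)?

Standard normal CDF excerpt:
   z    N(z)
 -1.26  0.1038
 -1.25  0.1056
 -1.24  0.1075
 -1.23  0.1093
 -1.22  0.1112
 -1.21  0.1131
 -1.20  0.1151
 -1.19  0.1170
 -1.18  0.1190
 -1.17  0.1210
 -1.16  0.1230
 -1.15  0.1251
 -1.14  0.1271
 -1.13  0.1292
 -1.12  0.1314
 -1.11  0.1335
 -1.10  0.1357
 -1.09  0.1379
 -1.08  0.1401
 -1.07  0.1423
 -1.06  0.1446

0.1170

σ√T = 0.2 × 0.5000 = 0.1000
d₁ = [ln(320/360) + (0.016 + ½·0.2²)·0.25] / (σ√T) = (-0.1178 + 0.0090) / 0.1000 = -1.0878 ⇒ -1.09
d₂ = -1.0878 − 0.1000 = -1.1878 ⇒ -1.19
Pr(exercise) under Q = N(d₂) = 0.1170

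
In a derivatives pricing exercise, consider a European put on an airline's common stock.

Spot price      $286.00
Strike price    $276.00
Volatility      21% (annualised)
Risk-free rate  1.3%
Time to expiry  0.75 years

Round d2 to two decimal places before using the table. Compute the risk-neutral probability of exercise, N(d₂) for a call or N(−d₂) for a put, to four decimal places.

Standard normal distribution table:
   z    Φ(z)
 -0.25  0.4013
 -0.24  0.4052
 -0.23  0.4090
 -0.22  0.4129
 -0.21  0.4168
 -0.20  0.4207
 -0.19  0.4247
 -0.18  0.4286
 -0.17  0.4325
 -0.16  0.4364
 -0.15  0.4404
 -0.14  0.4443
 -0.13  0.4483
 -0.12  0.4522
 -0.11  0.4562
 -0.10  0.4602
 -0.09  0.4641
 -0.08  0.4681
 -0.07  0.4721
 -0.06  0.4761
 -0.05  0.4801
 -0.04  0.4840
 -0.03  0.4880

σ√T = 0.21·√0.75 = 0.1819
d₁ = [ln(286/276) + (0.013 + 0.21²/2)·0.75] / 0.1819 = [0.0356 + 0.0263] / 0.1819 = 0.3402 which rounds to 0.34
d₂ = d₁ − σ√T = 0.3402 − 0.1819 = 0.1584 which rounds to 0.16
Pr(exercise) under Q = N(−d₂) = N(-0.16) = 0.4364

0.4364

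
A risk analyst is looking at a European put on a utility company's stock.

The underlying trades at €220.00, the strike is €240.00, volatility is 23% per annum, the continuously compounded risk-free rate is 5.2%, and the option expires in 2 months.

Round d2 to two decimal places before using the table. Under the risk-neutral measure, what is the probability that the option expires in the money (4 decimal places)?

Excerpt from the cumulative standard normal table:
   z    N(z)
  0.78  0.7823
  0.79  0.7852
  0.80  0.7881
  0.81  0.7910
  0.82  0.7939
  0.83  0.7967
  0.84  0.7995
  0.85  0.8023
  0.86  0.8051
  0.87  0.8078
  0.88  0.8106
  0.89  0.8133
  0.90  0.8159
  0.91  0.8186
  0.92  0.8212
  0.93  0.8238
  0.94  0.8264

σ√T = 0.23 × 0.4082 = 0.0939
ln(S/K) + (r + σ²/2)T = ln(220/240) + (0.052 + 0.23²/2)·0.1667 = -0.0870 + 0.0131 = -0.0739
d₁ = -0.0739 / 0.0939 = -0.7874 ⇒ -0.79
d₂ = d₁ − σ√T = -0.7874 − 0.0939 = -0.8813 ⇒ -0.88
Risk-neutral Pr[S_T < K] = N(−d₂) = N(0.88) = 0.8106

0.8106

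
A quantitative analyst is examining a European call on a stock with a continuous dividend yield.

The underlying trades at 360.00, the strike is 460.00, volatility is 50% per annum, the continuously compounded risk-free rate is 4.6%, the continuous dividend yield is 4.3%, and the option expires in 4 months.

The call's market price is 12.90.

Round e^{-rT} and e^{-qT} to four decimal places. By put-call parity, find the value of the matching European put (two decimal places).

e^(−qT) = e^(−0.043·0.3333) = 0.9858;  e^(−rT) = e^(−0.046·0.3333) = 0.9848
Put-call parity: C − P = S·e^(−qT) − K·e^(−rT) = 360·0.9858 − 460·0.9848 = 354.8880 − 453.0080 = -98.1200
P = C − (C − P) = 12.90 − (-98.1200) = 111.0200

111.02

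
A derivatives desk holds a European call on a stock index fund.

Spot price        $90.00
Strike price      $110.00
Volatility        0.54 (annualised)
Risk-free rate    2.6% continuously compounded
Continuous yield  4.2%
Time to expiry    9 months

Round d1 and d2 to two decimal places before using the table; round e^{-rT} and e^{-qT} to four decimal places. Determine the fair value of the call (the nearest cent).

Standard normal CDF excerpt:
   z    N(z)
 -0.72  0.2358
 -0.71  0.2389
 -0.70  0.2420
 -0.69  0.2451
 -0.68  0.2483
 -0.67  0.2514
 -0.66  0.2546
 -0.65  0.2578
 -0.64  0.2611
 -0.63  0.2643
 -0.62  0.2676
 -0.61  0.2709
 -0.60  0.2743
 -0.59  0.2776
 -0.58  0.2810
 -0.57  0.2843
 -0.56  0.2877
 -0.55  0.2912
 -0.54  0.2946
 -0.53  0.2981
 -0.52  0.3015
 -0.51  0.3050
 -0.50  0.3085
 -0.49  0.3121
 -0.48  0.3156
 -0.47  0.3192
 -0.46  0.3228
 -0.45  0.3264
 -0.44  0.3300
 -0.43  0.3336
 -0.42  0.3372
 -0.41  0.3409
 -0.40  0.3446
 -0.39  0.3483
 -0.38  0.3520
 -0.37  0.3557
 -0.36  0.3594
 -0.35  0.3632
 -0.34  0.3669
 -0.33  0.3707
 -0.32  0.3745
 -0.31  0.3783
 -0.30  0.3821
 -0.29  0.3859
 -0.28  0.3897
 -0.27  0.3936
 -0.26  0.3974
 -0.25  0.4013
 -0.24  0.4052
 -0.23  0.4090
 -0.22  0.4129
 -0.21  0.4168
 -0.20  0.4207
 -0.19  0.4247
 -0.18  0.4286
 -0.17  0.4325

$9.57

T = 0.75;  σ√T = 0.4677
d₁ = [ln(90/110) + (0.026 − 0.042 + 0.54²/2)·0.75] / 0.4677 = [-0.2007 + 0.0973] / 0.4677 = -0.2209 which rounds to -0.22
d₂ = d₁ − σ√T = -0.2209 − 0.4677 = -0.6886 which rounds to -0.69
exp(−qT) = exp(−0.042·0.75) = 0.9690;  exp(−rT) = exp(−0.026·0.75) = 0.9807
N(d₁) = N(-0.22) = 0.4129;  N(d₂) = N(-0.69) = 0.2451
C = 90·0.9690·0.4129 − 110·0.9807·0.2451 = 36.0090 − 26.4407 = 9.5684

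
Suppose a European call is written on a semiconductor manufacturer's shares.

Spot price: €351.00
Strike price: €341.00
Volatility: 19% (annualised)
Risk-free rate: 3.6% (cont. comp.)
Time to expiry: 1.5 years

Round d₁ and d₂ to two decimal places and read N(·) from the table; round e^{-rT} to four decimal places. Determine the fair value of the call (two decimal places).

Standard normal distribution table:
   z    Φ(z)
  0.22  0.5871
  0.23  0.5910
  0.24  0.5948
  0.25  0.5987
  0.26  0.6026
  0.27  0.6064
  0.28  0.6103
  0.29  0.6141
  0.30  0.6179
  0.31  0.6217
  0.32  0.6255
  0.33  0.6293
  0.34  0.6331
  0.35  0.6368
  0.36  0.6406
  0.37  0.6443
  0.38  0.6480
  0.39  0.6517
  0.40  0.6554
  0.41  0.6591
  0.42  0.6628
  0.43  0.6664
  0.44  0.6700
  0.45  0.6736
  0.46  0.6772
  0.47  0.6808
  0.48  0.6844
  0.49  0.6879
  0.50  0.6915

€46.80

σ√T = 0.19·√1.5 = 0.2327
d₁ = [ln(351/341) + (0.036 + ½·0.19²)·1.5] / (σ√T) = (0.0289 + 0.0811) / 0.2327 = 0.4726 ≈ 0.47
d₂ = 0.4726 − 0.2327 = 0.2399 ≈ 0.24
exp(−rT) = exp(−0.036·1.5) = 0.9474
N(d₁) = N(0.47) = 0.6808;  N(d₂) = N(0.24) = 0.5948
C = 351·0.6808 − 341·0.9474·0.5948 = 238.9608 − 192.1581 = 46.8027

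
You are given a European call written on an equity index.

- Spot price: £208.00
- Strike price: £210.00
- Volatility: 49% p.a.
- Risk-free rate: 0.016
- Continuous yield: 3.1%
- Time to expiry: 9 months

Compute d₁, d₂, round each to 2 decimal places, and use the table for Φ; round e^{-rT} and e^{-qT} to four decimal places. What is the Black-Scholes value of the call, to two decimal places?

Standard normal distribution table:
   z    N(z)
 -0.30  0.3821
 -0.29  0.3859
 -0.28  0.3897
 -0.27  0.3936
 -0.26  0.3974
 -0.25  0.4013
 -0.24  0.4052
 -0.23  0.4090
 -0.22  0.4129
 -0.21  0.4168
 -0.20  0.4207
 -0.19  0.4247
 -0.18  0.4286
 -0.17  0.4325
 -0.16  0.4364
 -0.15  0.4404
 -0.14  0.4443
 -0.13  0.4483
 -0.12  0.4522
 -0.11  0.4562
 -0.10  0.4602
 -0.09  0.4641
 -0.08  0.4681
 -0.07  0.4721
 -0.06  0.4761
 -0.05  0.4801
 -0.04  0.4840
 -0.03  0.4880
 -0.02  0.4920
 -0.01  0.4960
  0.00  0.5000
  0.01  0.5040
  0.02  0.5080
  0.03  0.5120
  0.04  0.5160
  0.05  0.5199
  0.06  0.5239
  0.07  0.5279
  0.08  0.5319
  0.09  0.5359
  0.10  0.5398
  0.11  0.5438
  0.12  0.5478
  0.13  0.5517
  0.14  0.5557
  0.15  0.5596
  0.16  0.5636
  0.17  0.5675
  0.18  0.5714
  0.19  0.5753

£32.07

T = 0.75;  σ√T = 0.4244
ln(S/K) + (r − q + σ²/2)T = ln(208/210) + (0.016 − 0.031 + 0.49²/2)·0.75 = -0.0096 + 0.0788 = 0.0692
d₁ = 0.0692 / 0.4244 = 0.1631 → 0.16
d₂ = d₁ − σ√T = 0.1631 − 0.4244 = -0.2612 → -0.26
e^(−qT) = e^(−0.031·0.75) = 0.9770;  e^(−rT) = e^(−0.016·0.75) = 0.9881
N(d₁) = N(0.16) = 0.5636;  N(d₂) = N(-0.26) = 0.3974
C = 208·0.9770·0.5636 − 210·0.9881·0.3974 = 114.5325 − 82.4609 = 32.0716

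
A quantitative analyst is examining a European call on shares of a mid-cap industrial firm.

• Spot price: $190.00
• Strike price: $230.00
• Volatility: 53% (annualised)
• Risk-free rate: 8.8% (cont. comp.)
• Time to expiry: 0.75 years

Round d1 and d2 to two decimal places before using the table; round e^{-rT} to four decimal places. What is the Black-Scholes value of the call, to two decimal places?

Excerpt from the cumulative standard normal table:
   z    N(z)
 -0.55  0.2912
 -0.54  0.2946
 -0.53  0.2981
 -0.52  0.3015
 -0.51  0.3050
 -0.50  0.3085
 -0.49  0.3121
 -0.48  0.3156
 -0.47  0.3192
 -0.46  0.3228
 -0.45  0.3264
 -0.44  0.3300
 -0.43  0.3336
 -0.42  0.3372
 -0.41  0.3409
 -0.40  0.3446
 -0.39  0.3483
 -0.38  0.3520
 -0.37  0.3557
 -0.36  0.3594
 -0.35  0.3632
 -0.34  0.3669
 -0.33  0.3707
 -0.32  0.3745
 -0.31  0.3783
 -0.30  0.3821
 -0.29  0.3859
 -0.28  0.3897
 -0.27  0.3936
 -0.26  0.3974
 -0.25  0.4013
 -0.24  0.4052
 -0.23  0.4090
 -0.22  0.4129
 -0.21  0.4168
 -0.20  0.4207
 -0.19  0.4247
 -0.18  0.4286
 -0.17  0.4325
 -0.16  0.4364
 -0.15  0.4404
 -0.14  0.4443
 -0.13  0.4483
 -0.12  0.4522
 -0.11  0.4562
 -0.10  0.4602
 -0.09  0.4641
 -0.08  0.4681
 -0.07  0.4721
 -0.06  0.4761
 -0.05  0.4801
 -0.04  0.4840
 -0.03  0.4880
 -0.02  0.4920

T = 0.75;  σ√T = 0.4590
d₁ = [ln(190/230) + (0.088 + ½·0.53²)·0.75] / (σ√T) = (-0.1911 + 0.1713) / 0.4590 = -0.0430 ≈ -0.04
d₂ = -0.0430 − 0.4590 = -0.5020 ≈ -0.50
exp(−rT) = exp(−0.088·0.75) = 0.9361
N(d₁) = N(-0.04) = 0.4840;  N(d₂) = N(-0.50) = 0.3085
C = 190·0.4840 − 230·0.9361·0.3085 = 91.9600 − 66.4210 = 25.5390

$25.54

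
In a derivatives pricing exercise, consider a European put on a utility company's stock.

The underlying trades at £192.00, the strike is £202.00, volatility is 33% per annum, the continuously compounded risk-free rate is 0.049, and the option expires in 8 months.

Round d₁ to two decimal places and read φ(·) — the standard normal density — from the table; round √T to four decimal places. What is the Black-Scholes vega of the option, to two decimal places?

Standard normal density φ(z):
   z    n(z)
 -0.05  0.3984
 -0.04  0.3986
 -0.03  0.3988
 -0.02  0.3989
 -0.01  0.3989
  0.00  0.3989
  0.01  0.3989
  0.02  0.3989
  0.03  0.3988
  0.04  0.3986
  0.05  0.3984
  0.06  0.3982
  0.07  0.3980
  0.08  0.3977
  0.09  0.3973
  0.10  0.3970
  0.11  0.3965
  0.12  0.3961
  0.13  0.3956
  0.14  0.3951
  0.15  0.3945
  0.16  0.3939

62.39

σ√T = 0.33·√0.6667 = 0.2694
ln(S/K) + (r + σ²/2)T = ln(192/202) + (0.049 + 0.33²/2)·0.6667 = -0.0508 + 0.0690 = 0.0182
d₁ = 0.0182 / 0.2694 = 0.0675 which rounds to 0.07
√T = √0.6667 = 0.8165
φ(d₁) = φ(0.07) = 0.3980
vega = S·φ(d₁)·√T = 192·0.3980·0.8165 = 62.3937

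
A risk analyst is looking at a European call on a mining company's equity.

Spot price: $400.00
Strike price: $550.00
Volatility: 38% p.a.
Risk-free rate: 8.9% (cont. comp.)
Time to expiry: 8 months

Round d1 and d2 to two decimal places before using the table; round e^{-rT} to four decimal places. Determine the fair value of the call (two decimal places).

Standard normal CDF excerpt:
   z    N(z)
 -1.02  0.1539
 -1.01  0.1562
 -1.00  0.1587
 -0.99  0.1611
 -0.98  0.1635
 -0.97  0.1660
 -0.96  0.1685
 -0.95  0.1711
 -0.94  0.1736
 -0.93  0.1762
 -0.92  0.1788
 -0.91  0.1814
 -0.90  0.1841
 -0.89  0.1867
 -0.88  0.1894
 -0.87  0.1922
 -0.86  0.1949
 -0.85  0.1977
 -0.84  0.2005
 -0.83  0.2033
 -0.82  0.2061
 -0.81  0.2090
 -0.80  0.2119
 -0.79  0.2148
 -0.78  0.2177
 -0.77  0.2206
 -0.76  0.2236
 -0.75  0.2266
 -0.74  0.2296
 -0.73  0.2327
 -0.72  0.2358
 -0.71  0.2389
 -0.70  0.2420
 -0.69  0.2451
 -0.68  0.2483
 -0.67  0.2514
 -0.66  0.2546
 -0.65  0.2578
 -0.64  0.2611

T = 0.6667;  σ√T = 0.3103
d₁ = [ln(400/550) + (0.089 + ½·0.38²)·0.6667] / (σ√T) = (-0.3185 + 0.1075) / 0.3103 = -0.6800 which rounds to -0.68
d₂ = -0.6800 − 0.3103 = -0.9903 which rounds to -0.99
exp(−rT) = exp(−0.089·0.6667) = 0.9424
N(d₁) = N(-0.68) = 0.2483;  N(d₂) = N(-0.99) = 0.1611
C = 400·0.2483 − 550·0.9424·0.1611 = 99.3200 − 83.5014 = 15.8186

$15.82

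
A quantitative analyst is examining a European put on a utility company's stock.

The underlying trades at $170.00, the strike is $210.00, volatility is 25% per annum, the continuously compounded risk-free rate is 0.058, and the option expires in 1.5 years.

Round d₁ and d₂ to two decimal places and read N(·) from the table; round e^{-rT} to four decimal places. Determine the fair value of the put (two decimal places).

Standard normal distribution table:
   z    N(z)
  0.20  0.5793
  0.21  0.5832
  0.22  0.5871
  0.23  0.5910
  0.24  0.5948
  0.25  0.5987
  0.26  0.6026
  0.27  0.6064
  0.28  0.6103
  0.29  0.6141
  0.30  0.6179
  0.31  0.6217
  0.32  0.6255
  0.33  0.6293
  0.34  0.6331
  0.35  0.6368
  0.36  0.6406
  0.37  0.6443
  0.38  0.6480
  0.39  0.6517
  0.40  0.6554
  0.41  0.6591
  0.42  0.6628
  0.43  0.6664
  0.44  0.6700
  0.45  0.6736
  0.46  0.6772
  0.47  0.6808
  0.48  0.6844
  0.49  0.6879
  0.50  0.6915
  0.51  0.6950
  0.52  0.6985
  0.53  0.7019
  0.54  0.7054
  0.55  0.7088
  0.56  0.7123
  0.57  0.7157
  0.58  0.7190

σ√T = 0.25·√1.5 = 0.3062
d₁ = [ln(170/210) + (0.058 + 0.25²/2)·1.5] / 0.3062 = [-0.2113 + 0.1339] / 0.3062 = -0.2529 which rounds to -0.25
d₂ = d₁ − σ√T = -0.2529 − 0.3062 = -0.5591 which rounds to -0.56
exp(−rT) = exp(−0.058·1.5) = 0.9167
N(−d₂) = N(0.56) = 0.7123;  N(−d₁) = N(0.25) = 0.5987
P = 210·0.9167·0.7123 − 170·0.5987 = 137.1227 − 101.7790 = 35.3437

$35.34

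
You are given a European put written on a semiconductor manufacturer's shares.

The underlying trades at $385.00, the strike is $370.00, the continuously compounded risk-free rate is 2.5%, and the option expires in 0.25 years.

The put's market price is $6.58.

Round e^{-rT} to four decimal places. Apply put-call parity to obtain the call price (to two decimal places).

$23.87

exp(−rT) = exp(−0.025·0.25) = 0.9938
Put-call parity: C − P = S − K·e^(−rT) = 385 − 370·0.9938 = 385 − 367.7060 = 17.2940
C = P + (C − P) = 6.58 + (17.2940) = 23.8740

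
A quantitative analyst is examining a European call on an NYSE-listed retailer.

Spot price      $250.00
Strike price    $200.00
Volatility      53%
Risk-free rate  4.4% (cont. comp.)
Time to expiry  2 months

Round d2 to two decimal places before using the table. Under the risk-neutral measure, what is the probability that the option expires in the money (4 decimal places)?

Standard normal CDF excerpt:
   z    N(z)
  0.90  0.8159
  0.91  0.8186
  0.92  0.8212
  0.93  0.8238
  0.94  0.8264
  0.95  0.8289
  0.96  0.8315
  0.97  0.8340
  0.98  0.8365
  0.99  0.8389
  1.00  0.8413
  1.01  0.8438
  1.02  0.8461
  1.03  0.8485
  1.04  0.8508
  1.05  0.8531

0.8315

T = 0.1667;  σ√T = 0.2164
d₁ = [ln(250/200) + (0.044 + 0.53²/2)·0.1667] / 0.2164 = [0.2231 + 0.0307] / 0.2164 = 1.1734 ≈ 1.17
d₂ = d₁ − σ√T = 1.1734 − 0.2164 = 0.9570 ≈ 0.96
Risk-neutral Pr[S_T > K] = N(d₂) = N(0.96) = 0.8315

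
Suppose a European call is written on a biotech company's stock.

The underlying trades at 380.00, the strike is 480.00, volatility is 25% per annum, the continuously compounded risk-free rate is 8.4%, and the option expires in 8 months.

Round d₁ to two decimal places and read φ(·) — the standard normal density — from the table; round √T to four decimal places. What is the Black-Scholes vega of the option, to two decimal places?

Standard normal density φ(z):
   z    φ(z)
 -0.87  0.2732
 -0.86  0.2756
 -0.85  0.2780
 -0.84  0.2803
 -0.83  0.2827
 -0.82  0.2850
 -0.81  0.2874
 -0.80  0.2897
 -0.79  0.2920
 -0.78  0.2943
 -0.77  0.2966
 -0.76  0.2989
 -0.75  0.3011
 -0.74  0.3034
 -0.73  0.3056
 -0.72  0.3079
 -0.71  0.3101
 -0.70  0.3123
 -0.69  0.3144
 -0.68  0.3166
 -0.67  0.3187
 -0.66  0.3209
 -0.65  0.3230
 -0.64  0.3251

T = 0.6667;  σ√T = 0.2041
d₁ = [ln(380/480) + (0.084 + 0.25²/2)·0.6667] / 0.2041 = [-0.2336 + 0.0768] / 0.2041 = -0.7681 → -0.77
√T = √0.6667 = 0.8165
φ(d₁) = φ(-0.77) = 0.2966
vega = S·φ(d₁)·√T = 380·0.2966·0.8165 = 92.0261
(Vega is the same for a European call and put with the same parameters.)

92.03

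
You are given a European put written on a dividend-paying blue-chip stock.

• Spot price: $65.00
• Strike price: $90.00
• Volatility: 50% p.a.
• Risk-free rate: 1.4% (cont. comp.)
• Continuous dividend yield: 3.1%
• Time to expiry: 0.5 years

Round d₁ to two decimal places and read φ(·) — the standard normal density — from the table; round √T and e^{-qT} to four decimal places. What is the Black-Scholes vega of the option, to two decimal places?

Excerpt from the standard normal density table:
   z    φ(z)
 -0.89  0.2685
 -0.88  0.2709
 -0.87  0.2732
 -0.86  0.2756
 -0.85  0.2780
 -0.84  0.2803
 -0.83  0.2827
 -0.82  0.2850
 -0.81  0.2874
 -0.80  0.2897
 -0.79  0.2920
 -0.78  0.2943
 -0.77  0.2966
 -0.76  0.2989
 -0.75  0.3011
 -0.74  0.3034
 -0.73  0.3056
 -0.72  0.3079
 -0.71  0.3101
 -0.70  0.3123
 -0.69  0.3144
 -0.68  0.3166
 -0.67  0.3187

13.42

T = 0.5;  σ√T = 0.3536
d₁ = [ln(65/90) + (0.014 − 0.031 + 0.5²/2)·0.5] / 0.3536 = [-0.3254 + 0.0540] / 0.3536 = -0.7677 which rounds to -0.77
√T = √0.5 = 0.7071
φ(d₁) = φ(-0.77) = 0.2966
e^(−qT) = e^(−0.031·0.5) = 0.9846
vega = S·e^(−qT)·φ(d₁)·√T = 65·0.9846·0.2966·0.7071 = 13.4222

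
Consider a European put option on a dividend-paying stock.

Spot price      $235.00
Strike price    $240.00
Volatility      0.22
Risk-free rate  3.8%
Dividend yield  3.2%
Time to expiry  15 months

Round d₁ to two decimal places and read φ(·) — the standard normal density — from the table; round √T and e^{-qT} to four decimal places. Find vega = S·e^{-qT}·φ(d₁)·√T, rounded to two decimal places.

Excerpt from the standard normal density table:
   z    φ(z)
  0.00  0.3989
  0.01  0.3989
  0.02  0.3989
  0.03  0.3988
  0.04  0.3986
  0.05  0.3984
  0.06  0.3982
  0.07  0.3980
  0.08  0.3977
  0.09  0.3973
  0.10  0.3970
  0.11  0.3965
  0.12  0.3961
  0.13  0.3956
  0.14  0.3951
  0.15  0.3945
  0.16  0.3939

σ√T = 0.22·√1.25 = 0.2460
ln(S/K) + (r − q + σ²/2)T = ln(235/240) + (0.038 − 0.032 + 0.22²/2)·1.25 = -0.0211 + 0.0377 = 0.0167
d₁ = 0.0167 / 0.2460 = 0.0679 ⇒ 0.07
√T = √1.25 = 1.1180
φ(d₁) = φ(0.07) = 0.3980
exp(−qT) = exp(−0.032·1.25) = 0.9608
vega = S·exp(−qT)·φ(d₁)·√T = 235·0.9608·0.3980·1.1180 = 100.4675

100.47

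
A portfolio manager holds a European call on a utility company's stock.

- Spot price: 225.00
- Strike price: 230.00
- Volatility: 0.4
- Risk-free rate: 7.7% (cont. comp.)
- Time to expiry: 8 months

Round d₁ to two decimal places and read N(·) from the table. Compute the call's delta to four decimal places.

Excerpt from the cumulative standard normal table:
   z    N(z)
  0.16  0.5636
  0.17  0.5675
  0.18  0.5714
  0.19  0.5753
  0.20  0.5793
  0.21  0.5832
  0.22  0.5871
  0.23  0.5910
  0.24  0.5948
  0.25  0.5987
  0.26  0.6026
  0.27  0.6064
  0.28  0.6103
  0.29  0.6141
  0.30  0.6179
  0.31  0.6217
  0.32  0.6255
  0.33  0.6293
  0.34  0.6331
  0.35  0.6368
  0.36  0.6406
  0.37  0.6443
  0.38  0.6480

σ√T = 0.4·√0.6667 = 0.3266
d₁ = [ln(225/230) + (0.077 + ½·0.4²)·0.6667] / (σ√T) = (-0.0220 + 0.1047) / 0.3266 = 0.2532 ⇒ 0.25
N(d₁) = N(0.25) = 0.5987
Δ_call = N(d₁) = 0.5987

0.5987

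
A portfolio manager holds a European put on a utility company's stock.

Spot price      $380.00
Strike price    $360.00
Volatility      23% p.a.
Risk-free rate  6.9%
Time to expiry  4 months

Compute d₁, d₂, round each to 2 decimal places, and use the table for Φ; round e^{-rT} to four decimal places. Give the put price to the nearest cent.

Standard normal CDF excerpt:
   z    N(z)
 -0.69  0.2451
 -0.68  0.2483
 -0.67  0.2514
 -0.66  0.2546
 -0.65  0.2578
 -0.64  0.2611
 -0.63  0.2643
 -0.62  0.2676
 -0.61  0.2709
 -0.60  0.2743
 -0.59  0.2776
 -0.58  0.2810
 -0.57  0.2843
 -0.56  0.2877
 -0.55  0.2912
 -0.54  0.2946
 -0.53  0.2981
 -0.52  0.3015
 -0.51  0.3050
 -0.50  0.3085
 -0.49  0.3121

σ√T = 0.23 × 0.5774 = 0.1328
d₁ = [ln(380/360) + (0.069 + 0.23²/2)·0.3333] / 0.1328 = [0.0541 + 0.0318] / 0.1328 = 0.6468 ≈ 0.65
d₂ = d₁ − σ√T = 0.6468 − 0.1328 = 0.5140 ≈ 0.51
exp(−rT) = exp(−0.069·0.3333) = 0.9773
P = 360·0.9773·N(-0.51) − 380·N(-0.65) = 360·0.9773·0.3050 − 380·0.2578 = 107.3075 − 97.9640 = 9.3435

$9.34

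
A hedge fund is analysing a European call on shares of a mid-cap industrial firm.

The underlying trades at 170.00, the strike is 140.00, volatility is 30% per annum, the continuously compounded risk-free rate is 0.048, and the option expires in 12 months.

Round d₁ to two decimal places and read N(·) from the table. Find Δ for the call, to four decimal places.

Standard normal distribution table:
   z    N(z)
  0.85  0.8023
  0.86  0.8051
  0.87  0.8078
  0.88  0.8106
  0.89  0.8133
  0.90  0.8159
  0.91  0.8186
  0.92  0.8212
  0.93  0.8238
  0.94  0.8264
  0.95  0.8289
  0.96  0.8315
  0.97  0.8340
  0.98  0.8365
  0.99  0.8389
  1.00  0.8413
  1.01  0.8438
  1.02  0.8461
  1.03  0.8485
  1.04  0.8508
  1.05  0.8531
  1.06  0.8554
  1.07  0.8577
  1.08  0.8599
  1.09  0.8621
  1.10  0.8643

0.8315

σ√T = 0.3 × 1.0000 = 0.3000
d₁ = [ln(170/140) + (0.048 + ½·0.3²)·1] / (σ√T) = (0.1942 + 0.0930) / 0.3000 = 0.9572 → 0.96
N(d₁) = N(0.96) = 0.8315
Δ_call = N(d₁) = 0.8315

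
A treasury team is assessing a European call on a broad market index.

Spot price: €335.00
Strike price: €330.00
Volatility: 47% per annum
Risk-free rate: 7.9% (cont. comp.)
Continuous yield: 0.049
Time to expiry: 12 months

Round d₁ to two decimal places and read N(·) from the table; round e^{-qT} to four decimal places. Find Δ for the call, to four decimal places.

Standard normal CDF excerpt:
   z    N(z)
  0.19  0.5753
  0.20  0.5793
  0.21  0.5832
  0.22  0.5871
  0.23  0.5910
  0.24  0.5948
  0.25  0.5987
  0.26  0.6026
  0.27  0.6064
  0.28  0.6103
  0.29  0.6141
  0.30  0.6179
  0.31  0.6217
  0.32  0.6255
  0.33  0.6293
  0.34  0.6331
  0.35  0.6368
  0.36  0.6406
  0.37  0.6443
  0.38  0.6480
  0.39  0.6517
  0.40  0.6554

0.5992

T = 1;  σ√T = 0.4700
ln(S/K) + (r − q + σ²/2)T = ln(335/330) + (0.079 − 0.049 + 0.47²/2)·1 = 0.0150 + 0.1404 = 0.1555
d₁ = 0.1555 / 0.4700 = 0.3308 ⇒ 0.33
N(d₁) = N(0.33) = 0.6293
Δ_call = e^(−qT)·N(d₁) = 0.9522·0.6293 = 0.5992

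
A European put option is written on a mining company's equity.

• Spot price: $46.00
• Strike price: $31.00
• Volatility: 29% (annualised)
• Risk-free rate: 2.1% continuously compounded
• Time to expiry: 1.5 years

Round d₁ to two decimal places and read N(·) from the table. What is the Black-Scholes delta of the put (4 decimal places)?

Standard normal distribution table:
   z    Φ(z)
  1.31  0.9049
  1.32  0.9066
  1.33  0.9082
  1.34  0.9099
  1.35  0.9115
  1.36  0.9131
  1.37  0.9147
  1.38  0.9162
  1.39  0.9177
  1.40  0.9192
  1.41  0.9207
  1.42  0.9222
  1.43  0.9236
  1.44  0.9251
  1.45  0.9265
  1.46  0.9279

-0.0838

σ√T = 0.29 × 1.2247 = 0.3552
ln(S/K) + (r + σ²/2)T = ln(46/31) + (0.021 + 0.29²/2)·1.5 = 0.3947 + 0.0946 = 0.4892
d₁ = 0.4892 / 0.3552 = 1.3774 ≈ 1.38
N(d₁) = N(1.38) = 0.9162
Δ_put = N(d₁) − 1 = 0.9162 − 1 = -0.0838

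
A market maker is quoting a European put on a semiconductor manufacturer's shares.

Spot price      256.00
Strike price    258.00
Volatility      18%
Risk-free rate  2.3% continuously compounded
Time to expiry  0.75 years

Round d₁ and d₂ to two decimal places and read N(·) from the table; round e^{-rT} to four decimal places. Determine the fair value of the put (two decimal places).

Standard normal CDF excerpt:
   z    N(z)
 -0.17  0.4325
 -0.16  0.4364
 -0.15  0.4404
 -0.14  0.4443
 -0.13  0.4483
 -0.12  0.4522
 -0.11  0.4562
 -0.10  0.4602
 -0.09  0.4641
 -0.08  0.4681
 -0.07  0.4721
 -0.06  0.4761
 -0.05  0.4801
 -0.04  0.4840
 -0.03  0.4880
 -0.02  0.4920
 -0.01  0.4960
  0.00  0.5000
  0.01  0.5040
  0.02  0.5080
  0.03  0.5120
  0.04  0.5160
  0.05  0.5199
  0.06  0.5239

σ√T = 0.18·√0.75 = 0.1559
d₁ = [ln(256/258) + (0.023 + ½·0.18²)·0.75] / (σ√T) = (-0.0078 + 0.0294) / 0.1559 = 0.1387 → 0.14
d₂ = 0.1387 − 0.1559 = -0.0172 → -0.02
e^(−rT) = e^(−0.023·0.75) = 0.9829
P = 258·0.9829·N(0.02) − 256·N(-0.14) = 258·0.9829·0.5080 − 256·0.4443 = 128.8228 − 113.7408 = 15.0820

15.08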